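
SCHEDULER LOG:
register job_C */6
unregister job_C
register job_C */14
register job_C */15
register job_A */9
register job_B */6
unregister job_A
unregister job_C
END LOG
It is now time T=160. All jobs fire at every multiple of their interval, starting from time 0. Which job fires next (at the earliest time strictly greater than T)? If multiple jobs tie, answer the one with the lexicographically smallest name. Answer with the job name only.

Op 1: register job_C */6 -> active={job_C:*/6}
Op 2: unregister job_C -> active={}
Op 3: register job_C */14 -> active={job_C:*/14}
Op 4: register job_C */15 -> active={job_C:*/15}
Op 5: register job_A */9 -> active={job_A:*/9, job_C:*/15}
Op 6: register job_B */6 -> active={job_A:*/9, job_B:*/6, job_C:*/15}
Op 7: unregister job_A -> active={job_B:*/6, job_C:*/15}
Op 8: unregister job_C -> active={job_B:*/6}
  job_B: interval 6, next fire after T=160 is 162
Earliest = 162, winner (lex tiebreak) = job_B

Answer: job_B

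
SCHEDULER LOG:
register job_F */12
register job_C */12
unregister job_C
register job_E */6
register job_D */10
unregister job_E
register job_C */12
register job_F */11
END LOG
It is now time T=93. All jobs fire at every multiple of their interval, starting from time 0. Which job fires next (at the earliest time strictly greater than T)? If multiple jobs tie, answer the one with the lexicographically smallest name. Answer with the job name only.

Op 1: register job_F */12 -> active={job_F:*/12}
Op 2: register job_C */12 -> active={job_C:*/12, job_F:*/12}
Op 3: unregister job_C -> active={job_F:*/12}
Op 4: register job_E */6 -> active={job_E:*/6, job_F:*/12}
Op 5: register job_D */10 -> active={job_D:*/10, job_E:*/6, job_F:*/12}
Op 6: unregister job_E -> active={job_D:*/10, job_F:*/12}
Op 7: register job_C */12 -> active={job_C:*/12, job_D:*/10, job_F:*/12}
Op 8: register job_F */11 -> active={job_C:*/12, job_D:*/10, job_F:*/11}
  job_C: interval 12, next fire after T=93 is 96
  job_D: interval 10, next fire after T=93 is 100
  job_F: interval 11, next fire after T=93 is 99
Earliest = 96, winner (lex tiebreak) = job_C

Answer: job_C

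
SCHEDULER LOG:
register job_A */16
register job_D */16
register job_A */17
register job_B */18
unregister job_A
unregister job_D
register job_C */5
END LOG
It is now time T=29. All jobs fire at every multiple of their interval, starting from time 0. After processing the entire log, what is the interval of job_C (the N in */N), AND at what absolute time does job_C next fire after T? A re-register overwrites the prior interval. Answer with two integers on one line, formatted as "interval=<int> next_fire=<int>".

Op 1: register job_A */16 -> active={job_A:*/16}
Op 2: register job_D */16 -> active={job_A:*/16, job_D:*/16}
Op 3: register job_A */17 -> active={job_A:*/17, job_D:*/16}
Op 4: register job_B */18 -> active={job_A:*/17, job_B:*/18, job_D:*/16}
Op 5: unregister job_A -> active={job_B:*/18, job_D:*/16}
Op 6: unregister job_D -> active={job_B:*/18}
Op 7: register job_C */5 -> active={job_B:*/18, job_C:*/5}
Final interval of job_C = 5
Next fire of job_C after T=29: (29//5+1)*5 = 30

Answer: interval=5 next_fire=30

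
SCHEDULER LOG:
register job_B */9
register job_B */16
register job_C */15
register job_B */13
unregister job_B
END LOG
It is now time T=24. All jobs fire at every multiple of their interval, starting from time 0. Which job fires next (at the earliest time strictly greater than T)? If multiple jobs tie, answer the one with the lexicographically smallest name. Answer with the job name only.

Answer: job_C

Derivation:
Op 1: register job_B */9 -> active={job_B:*/9}
Op 2: register job_B */16 -> active={job_B:*/16}
Op 3: register job_C */15 -> active={job_B:*/16, job_C:*/15}
Op 4: register job_B */13 -> active={job_B:*/13, job_C:*/15}
Op 5: unregister job_B -> active={job_C:*/15}
  job_C: interval 15, next fire after T=24 is 30
Earliest = 30, winner (lex tiebreak) = job_C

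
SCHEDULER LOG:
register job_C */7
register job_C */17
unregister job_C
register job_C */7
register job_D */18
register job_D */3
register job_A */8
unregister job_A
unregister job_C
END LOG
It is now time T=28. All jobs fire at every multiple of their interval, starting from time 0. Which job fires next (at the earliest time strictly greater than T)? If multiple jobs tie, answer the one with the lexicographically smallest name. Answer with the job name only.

Answer: job_D

Derivation:
Op 1: register job_C */7 -> active={job_C:*/7}
Op 2: register job_C */17 -> active={job_C:*/17}
Op 3: unregister job_C -> active={}
Op 4: register job_C */7 -> active={job_C:*/7}
Op 5: register job_D */18 -> active={job_C:*/7, job_D:*/18}
Op 6: register job_D */3 -> active={job_C:*/7, job_D:*/3}
Op 7: register job_A */8 -> active={job_A:*/8, job_C:*/7, job_D:*/3}
Op 8: unregister job_A -> active={job_C:*/7, job_D:*/3}
Op 9: unregister job_C -> active={job_D:*/3}
  job_D: interval 3, next fire after T=28 is 30
Earliest = 30, winner (lex tiebreak) = job_D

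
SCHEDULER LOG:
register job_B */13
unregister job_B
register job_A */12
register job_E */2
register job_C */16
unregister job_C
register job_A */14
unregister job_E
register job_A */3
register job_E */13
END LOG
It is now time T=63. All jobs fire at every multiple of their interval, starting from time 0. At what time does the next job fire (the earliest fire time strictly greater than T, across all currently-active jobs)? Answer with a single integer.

Op 1: register job_B */13 -> active={job_B:*/13}
Op 2: unregister job_B -> active={}
Op 3: register job_A */12 -> active={job_A:*/12}
Op 4: register job_E */2 -> active={job_A:*/12, job_E:*/2}
Op 5: register job_C */16 -> active={job_A:*/12, job_C:*/16, job_E:*/2}
Op 6: unregister job_C -> active={job_A:*/12, job_E:*/2}
Op 7: register job_A */14 -> active={job_A:*/14, job_E:*/2}
Op 8: unregister job_E -> active={job_A:*/14}
Op 9: register job_A */3 -> active={job_A:*/3}
Op 10: register job_E */13 -> active={job_A:*/3, job_E:*/13}
  job_A: interval 3, next fire after T=63 is 66
  job_E: interval 13, next fire after T=63 is 65
Earliest fire time = 65 (job job_E)

Answer: 65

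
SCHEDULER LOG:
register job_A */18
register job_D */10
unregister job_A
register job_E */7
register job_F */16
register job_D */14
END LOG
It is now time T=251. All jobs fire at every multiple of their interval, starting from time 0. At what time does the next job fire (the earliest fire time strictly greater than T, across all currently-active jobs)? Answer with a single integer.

Answer: 252

Derivation:
Op 1: register job_A */18 -> active={job_A:*/18}
Op 2: register job_D */10 -> active={job_A:*/18, job_D:*/10}
Op 3: unregister job_A -> active={job_D:*/10}
Op 4: register job_E */7 -> active={job_D:*/10, job_E:*/7}
Op 5: register job_F */16 -> active={job_D:*/10, job_E:*/7, job_F:*/16}
Op 6: register job_D */14 -> active={job_D:*/14, job_E:*/7, job_F:*/16}
  job_D: interval 14, next fire after T=251 is 252
  job_E: interval 7, next fire after T=251 is 252
  job_F: interval 16, next fire after T=251 is 256
Earliest fire time = 252 (job job_D)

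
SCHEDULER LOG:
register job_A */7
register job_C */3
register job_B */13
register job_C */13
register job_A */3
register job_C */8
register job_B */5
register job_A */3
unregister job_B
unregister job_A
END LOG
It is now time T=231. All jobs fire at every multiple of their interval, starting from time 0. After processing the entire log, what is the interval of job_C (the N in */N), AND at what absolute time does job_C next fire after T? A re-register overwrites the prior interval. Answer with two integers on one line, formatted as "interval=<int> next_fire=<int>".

Answer: interval=8 next_fire=232

Derivation:
Op 1: register job_A */7 -> active={job_A:*/7}
Op 2: register job_C */3 -> active={job_A:*/7, job_C:*/3}
Op 3: register job_B */13 -> active={job_A:*/7, job_B:*/13, job_C:*/3}
Op 4: register job_C */13 -> active={job_A:*/7, job_B:*/13, job_C:*/13}
Op 5: register job_A */3 -> active={job_A:*/3, job_B:*/13, job_C:*/13}
Op 6: register job_C */8 -> active={job_A:*/3, job_B:*/13, job_C:*/8}
Op 7: register job_B */5 -> active={job_A:*/3, job_B:*/5, job_C:*/8}
Op 8: register job_A */3 -> active={job_A:*/3, job_B:*/5, job_C:*/8}
Op 9: unregister job_B -> active={job_A:*/3, job_C:*/8}
Op 10: unregister job_A -> active={job_C:*/8}
Final interval of job_C = 8
Next fire of job_C after T=231: (231//8+1)*8 = 232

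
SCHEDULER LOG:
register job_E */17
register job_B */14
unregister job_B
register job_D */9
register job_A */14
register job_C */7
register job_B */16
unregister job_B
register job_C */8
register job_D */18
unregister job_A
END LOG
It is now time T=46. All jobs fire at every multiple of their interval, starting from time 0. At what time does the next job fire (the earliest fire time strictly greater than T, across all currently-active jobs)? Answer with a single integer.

Answer: 48

Derivation:
Op 1: register job_E */17 -> active={job_E:*/17}
Op 2: register job_B */14 -> active={job_B:*/14, job_E:*/17}
Op 3: unregister job_B -> active={job_E:*/17}
Op 4: register job_D */9 -> active={job_D:*/9, job_E:*/17}
Op 5: register job_A */14 -> active={job_A:*/14, job_D:*/9, job_E:*/17}
Op 6: register job_C */7 -> active={job_A:*/14, job_C:*/7, job_D:*/9, job_E:*/17}
Op 7: register job_B */16 -> active={job_A:*/14, job_B:*/16, job_C:*/7, job_D:*/9, job_E:*/17}
Op 8: unregister job_B -> active={job_A:*/14, job_C:*/7, job_D:*/9, job_E:*/17}
Op 9: register job_C */8 -> active={job_A:*/14, job_C:*/8, job_D:*/9, job_E:*/17}
Op 10: register job_D */18 -> active={job_A:*/14, job_C:*/8, job_D:*/18, job_E:*/17}
Op 11: unregister job_A -> active={job_C:*/8, job_D:*/18, job_E:*/17}
  job_C: interval 8, next fire after T=46 is 48
  job_D: interval 18, next fire after T=46 is 54
  job_E: interval 17, next fire after T=46 is 51
Earliest fire time = 48 (job job_C)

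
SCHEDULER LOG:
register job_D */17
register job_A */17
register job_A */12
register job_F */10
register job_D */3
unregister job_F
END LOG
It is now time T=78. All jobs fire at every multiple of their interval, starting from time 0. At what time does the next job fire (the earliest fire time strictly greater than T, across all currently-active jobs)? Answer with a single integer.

Op 1: register job_D */17 -> active={job_D:*/17}
Op 2: register job_A */17 -> active={job_A:*/17, job_D:*/17}
Op 3: register job_A */12 -> active={job_A:*/12, job_D:*/17}
Op 4: register job_F */10 -> active={job_A:*/12, job_D:*/17, job_F:*/10}
Op 5: register job_D */3 -> active={job_A:*/12, job_D:*/3, job_F:*/10}
Op 6: unregister job_F -> active={job_A:*/12, job_D:*/3}
  job_A: interval 12, next fire after T=78 is 84
  job_D: interval 3, next fire after T=78 is 81
Earliest fire time = 81 (job job_D)

Answer: 81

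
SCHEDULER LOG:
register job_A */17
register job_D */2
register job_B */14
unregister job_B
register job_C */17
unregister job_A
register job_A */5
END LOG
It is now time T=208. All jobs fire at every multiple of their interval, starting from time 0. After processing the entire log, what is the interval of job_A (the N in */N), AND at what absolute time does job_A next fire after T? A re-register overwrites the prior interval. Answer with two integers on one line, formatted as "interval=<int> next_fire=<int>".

Answer: interval=5 next_fire=210

Derivation:
Op 1: register job_A */17 -> active={job_A:*/17}
Op 2: register job_D */2 -> active={job_A:*/17, job_D:*/2}
Op 3: register job_B */14 -> active={job_A:*/17, job_B:*/14, job_D:*/2}
Op 4: unregister job_B -> active={job_A:*/17, job_D:*/2}
Op 5: register job_C */17 -> active={job_A:*/17, job_C:*/17, job_D:*/2}
Op 6: unregister job_A -> active={job_C:*/17, job_D:*/2}
Op 7: register job_A */5 -> active={job_A:*/5, job_C:*/17, job_D:*/2}
Final interval of job_A = 5
Next fire of job_A after T=208: (208//5+1)*5 = 210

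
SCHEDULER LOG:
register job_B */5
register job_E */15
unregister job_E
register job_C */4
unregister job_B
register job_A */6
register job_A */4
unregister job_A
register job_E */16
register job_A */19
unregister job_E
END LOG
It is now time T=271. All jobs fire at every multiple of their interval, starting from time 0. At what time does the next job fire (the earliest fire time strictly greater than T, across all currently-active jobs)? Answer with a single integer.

Answer: 272

Derivation:
Op 1: register job_B */5 -> active={job_B:*/5}
Op 2: register job_E */15 -> active={job_B:*/5, job_E:*/15}
Op 3: unregister job_E -> active={job_B:*/5}
Op 4: register job_C */4 -> active={job_B:*/5, job_C:*/4}
Op 5: unregister job_B -> active={job_C:*/4}
Op 6: register job_A */6 -> active={job_A:*/6, job_C:*/4}
Op 7: register job_A */4 -> active={job_A:*/4, job_C:*/4}
Op 8: unregister job_A -> active={job_C:*/4}
Op 9: register job_E */16 -> active={job_C:*/4, job_E:*/16}
Op 10: register job_A */19 -> active={job_A:*/19, job_C:*/4, job_E:*/16}
Op 11: unregister job_E -> active={job_A:*/19, job_C:*/4}
  job_A: interval 19, next fire after T=271 is 285
  job_C: interval 4, next fire after T=271 is 272
Earliest fire time = 272 (job job_C)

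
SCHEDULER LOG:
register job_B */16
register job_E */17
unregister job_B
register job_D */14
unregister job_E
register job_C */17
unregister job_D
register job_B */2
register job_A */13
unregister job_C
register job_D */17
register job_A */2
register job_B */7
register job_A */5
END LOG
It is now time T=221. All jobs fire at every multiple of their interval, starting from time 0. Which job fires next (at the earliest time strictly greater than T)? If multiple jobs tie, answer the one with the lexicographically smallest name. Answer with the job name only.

Op 1: register job_B */16 -> active={job_B:*/16}
Op 2: register job_E */17 -> active={job_B:*/16, job_E:*/17}
Op 3: unregister job_B -> active={job_E:*/17}
Op 4: register job_D */14 -> active={job_D:*/14, job_E:*/17}
Op 5: unregister job_E -> active={job_D:*/14}
Op 6: register job_C */17 -> active={job_C:*/17, job_D:*/14}
Op 7: unregister job_D -> active={job_C:*/17}
Op 8: register job_B */2 -> active={job_B:*/2, job_C:*/17}
Op 9: register job_A */13 -> active={job_A:*/13, job_B:*/2, job_C:*/17}
Op 10: unregister job_C -> active={job_A:*/13, job_B:*/2}
Op 11: register job_D */17 -> active={job_A:*/13, job_B:*/2, job_D:*/17}
Op 12: register job_A */2 -> active={job_A:*/2, job_B:*/2, job_D:*/17}
Op 13: register job_B */7 -> active={job_A:*/2, job_B:*/7, job_D:*/17}
Op 14: register job_A */5 -> active={job_A:*/5, job_B:*/7, job_D:*/17}
  job_A: interval 5, next fire after T=221 is 225
  job_B: interval 7, next fire after T=221 is 224
  job_D: interval 17, next fire after T=221 is 238
Earliest = 224, winner (lex tiebreak) = job_B

Answer: job_B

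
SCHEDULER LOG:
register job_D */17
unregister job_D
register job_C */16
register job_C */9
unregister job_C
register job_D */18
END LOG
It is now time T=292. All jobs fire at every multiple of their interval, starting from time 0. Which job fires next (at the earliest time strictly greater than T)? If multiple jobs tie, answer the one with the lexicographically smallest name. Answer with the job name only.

Answer: job_D

Derivation:
Op 1: register job_D */17 -> active={job_D:*/17}
Op 2: unregister job_D -> active={}
Op 3: register job_C */16 -> active={job_C:*/16}
Op 4: register job_C */9 -> active={job_C:*/9}
Op 5: unregister job_C -> active={}
Op 6: register job_D */18 -> active={job_D:*/18}
  job_D: interval 18, next fire after T=292 is 306
Earliest = 306, winner (lex tiebreak) = job_D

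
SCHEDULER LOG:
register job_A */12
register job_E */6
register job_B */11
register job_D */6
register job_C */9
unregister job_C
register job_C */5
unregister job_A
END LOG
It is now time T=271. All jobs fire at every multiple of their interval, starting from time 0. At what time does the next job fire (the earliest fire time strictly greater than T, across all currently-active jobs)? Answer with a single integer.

Op 1: register job_A */12 -> active={job_A:*/12}
Op 2: register job_E */6 -> active={job_A:*/12, job_E:*/6}
Op 3: register job_B */11 -> active={job_A:*/12, job_B:*/11, job_E:*/6}
Op 4: register job_D */6 -> active={job_A:*/12, job_B:*/11, job_D:*/6, job_E:*/6}
Op 5: register job_C */9 -> active={job_A:*/12, job_B:*/11, job_C:*/9, job_D:*/6, job_E:*/6}
Op 6: unregister job_C -> active={job_A:*/12, job_B:*/11, job_D:*/6, job_E:*/6}
Op 7: register job_C */5 -> active={job_A:*/12, job_B:*/11, job_C:*/5, job_D:*/6, job_E:*/6}
Op 8: unregister job_A -> active={job_B:*/11, job_C:*/5, job_D:*/6, job_E:*/6}
  job_B: interval 11, next fire after T=271 is 275
  job_C: interval 5, next fire after T=271 is 275
  job_D: interval 6, next fire after T=271 is 276
  job_E: interval 6, next fire after T=271 is 276
Earliest fire time = 275 (job job_B)

Answer: 275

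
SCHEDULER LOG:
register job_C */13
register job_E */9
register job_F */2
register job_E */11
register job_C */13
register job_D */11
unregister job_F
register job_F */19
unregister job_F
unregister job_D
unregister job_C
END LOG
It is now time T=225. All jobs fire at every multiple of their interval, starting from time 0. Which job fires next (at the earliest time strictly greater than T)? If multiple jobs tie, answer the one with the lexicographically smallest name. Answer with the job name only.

Answer: job_E

Derivation:
Op 1: register job_C */13 -> active={job_C:*/13}
Op 2: register job_E */9 -> active={job_C:*/13, job_E:*/9}
Op 3: register job_F */2 -> active={job_C:*/13, job_E:*/9, job_F:*/2}
Op 4: register job_E */11 -> active={job_C:*/13, job_E:*/11, job_F:*/2}
Op 5: register job_C */13 -> active={job_C:*/13, job_E:*/11, job_F:*/2}
Op 6: register job_D */11 -> active={job_C:*/13, job_D:*/11, job_E:*/11, job_F:*/2}
Op 7: unregister job_F -> active={job_C:*/13, job_D:*/11, job_E:*/11}
Op 8: register job_F */19 -> active={job_C:*/13, job_D:*/11, job_E:*/11, job_F:*/19}
Op 9: unregister job_F -> active={job_C:*/13, job_D:*/11, job_E:*/11}
Op 10: unregister job_D -> active={job_C:*/13, job_E:*/11}
Op 11: unregister job_C -> active={job_E:*/11}
  job_E: interval 11, next fire after T=225 is 231
Earliest = 231, winner (lex tiebreak) = job_E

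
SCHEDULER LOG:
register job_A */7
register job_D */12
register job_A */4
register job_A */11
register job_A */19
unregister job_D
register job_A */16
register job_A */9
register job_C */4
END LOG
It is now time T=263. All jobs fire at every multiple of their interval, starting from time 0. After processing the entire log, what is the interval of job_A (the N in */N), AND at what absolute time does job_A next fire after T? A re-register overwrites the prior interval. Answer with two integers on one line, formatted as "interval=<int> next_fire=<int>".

Answer: interval=9 next_fire=270

Derivation:
Op 1: register job_A */7 -> active={job_A:*/7}
Op 2: register job_D */12 -> active={job_A:*/7, job_D:*/12}
Op 3: register job_A */4 -> active={job_A:*/4, job_D:*/12}
Op 4: register job_A */11 -> active={job_A:*/11, job_D:*/12}
Op 5: register job_A */19 -> active={job_A:*/19, job_D:*/12}
Op 6: unregister job_D -> active={job_A:*/19}
Op 7: register job_A */16 -> active={job_A:*/16}
Op 8: register job_A */9 -> active={job_A:*/9}
Op 9: register job_C */4 -> active={job_A:*/9, job_C:*/4}
Final interval of job_A = 9
Next fire of job_A after T=263: (263//9+1)*9 = 270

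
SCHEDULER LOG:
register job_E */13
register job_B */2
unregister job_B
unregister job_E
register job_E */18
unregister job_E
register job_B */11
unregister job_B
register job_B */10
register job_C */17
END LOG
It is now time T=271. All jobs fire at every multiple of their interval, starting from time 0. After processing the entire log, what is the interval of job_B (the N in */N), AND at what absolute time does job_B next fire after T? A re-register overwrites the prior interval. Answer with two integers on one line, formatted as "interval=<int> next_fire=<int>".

Answer: interval=10 next_fire=280

Derivation:
Op 1: register job_E */13 -> active={job_E:*/13}
Op 2: register job_B */2 -> active={job_B:*/2, job_E:*/13}
Op 3: unregister job_B -> active={job_E:*/13}
Op 4: unregister job_E -> active={}
Op 5: register job_E */18 -> active={job_E:*/18}
Op 6: unregister job_E -> active={}
Op 7: register job_B */11 -> active={job_B:*/11}
Op 8: unregister job_B -> active={}
Op 9: register job_B */10 -> active={job_B:*/10}
Op 10: register job_C */17 -> active={job_B:*/10, job_C:*/17}
Final interval of job_B = 10
Next fire of job_B after T=271: (271//10+1)*10 = 280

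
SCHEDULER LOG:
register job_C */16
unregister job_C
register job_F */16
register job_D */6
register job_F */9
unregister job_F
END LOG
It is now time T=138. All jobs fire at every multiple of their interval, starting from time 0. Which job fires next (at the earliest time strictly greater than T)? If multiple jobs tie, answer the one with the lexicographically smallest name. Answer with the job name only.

Op 1: register job_C */16 -> active={job_C:*/16}
Op 2: unregister job_C -> active={}
Op 3: register job_F */16 -> active={job_F:*/16}
Op 4: register job_D */6 -> active={job_D:*/6, job_F:*/16}
Op 5: register job_F */9 -> active={job_D:*/6, job_F:*/9}
Op 6: unregister job_F -> active={job_D:*/6}
  job_D: interval 6, next fire after T=138 is 144
Earliest = 144, winner (lex tiebreak) = job_D

Answer: job_D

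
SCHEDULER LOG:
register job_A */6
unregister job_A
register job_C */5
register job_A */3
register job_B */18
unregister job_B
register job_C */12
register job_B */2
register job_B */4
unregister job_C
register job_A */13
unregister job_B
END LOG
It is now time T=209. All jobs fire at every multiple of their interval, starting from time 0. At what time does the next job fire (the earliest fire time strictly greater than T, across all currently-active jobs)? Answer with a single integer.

Op 1: register job_A */6 -> active={job_A:*/6}
Op 2: unregister job_A -> active={}
Op 3: register job_C */5 -> active={job_C:*/5}
Op 4: register job_A */3 -> active={job_A:*/3, job_C:*/5}
Op 5: register job_B */18 -> active={job_A:*/3, job_B:*/18, job_C:*/5}
Op 6: unregister job_B -> active={job_A:*/3, job_C:*/5}
Op 7: register job_C */12 -> active={job_A:*/3, job_C:*/12}
Op 8: register job_B */2 -> active={job_A:*/3, job_B:*/2, job_C:*/12}
Op 9: register job_B */4 -> active={job_A:*/3, job_B:*/4, job_C:*/12}
Op 10: unregister job_C -> active={job_A:*/3, job_B:*/4}
Op 11: register job_A */13 -> active={job_A:*/13, job_B:*/4}
Op 12: unregister job_B -> active={job_A:*/13}
  job_A: interval 13, next fire after T=209 is 221
Earliest fire time = 221 (job job_A)

Answer: 221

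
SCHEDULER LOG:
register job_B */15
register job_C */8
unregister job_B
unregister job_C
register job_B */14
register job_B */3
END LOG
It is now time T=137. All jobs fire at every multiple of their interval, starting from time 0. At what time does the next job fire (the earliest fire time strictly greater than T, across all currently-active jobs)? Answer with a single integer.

Op 1: register job_B */15 -> active={job_B:*/15}
Op 2: register job_C */8 -> active={job_B:*/15, job_C:*/8}
Op 3: unregister job_B -> active={job_C:*/8}
Op 4: unregister job_C -> active={}
Op 5: register job_B */14 -> active={job_B:*/14}
Op 6: register job_B */3 -> active={job_B:*/3}
  job_B: interval 3, next fire after T=137 is 138
Earliest fire time = 138 (job job_B)

Answer: 138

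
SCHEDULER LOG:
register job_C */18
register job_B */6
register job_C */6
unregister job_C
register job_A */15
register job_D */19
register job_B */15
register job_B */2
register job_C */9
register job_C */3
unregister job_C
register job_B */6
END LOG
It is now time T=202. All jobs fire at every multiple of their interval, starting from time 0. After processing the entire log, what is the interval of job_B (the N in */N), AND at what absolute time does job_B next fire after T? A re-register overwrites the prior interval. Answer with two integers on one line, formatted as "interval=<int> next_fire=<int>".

Op 1: register job_C */18 -> active={job_C:*/18}
Op 2: register job_B */6 -> active={job_B:*/6, job_C:*/18}
Op 3: register job_C */6 -> active={job_B:*/6, job_C:*/6}
Op 4: unregister job_C -> active={job_B:*/6}
Op 5: register job_A */15 -> active={job_A:*/15, job_B:*/6}
Op 6: register job_D */19 -> active={job_A:*/15, job_B:*/6, job_D:*/19}
Op 7: register job_B */15 -> active={job_A:*/15, job_B:*/15, job_D:*/19}
Op 8: register job_B */2 -> active={job_A:*/15, job_B:*/2, job_D:*/19}
Op 9: register job_C */9 -> active={job_A:*/15, job_B:*/2, job_C:*/9, job_D:*/19}
Op 10: register job_C */3 -> active={job_A:*/15, job_B:*/2, job_C:*/3, job_D:*/19}
Op 11: unregister job_C -> active={job_A:*/15, job_B:*/2, job_D:*/19}
Op 12: register job_B */6 -> active={job_A:*/15, job_B:*/6, job_D:*/19}
Final interval of job_B = 6
Next fire of job_B after T=202: (202//6+1)*6 = 204

Answer: interval=6 next_fire=204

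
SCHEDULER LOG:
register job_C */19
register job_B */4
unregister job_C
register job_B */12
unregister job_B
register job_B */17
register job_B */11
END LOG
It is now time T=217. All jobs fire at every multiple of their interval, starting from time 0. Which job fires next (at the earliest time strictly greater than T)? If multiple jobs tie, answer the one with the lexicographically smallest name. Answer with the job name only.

Op 1: register job_C */19 -> active={job_C:*/19}
Op 2: register job_B */4 -> active={job_B:*/4, job_C:*/19}
Op 3: unregister job_C -> active={job_B:*/4}
Op 4: register job_B */12 -> active={job_B:*/12}
Op 5: unregister job_B -> active={}
Op 6: register job_B */17 -> active={job_B:*/17}
Op 7: register job_B */11 -> active={job_B:*/11}
  job_B: interval 11, next fire after T=217 is 220
Earliest = 220, winner (lex tiebreak) = job_B

Answer: job_B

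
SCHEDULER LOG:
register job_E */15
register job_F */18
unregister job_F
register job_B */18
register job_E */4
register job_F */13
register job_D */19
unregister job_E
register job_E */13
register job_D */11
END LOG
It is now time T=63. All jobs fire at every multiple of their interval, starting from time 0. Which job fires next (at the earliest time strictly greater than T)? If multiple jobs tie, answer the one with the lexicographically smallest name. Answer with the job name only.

Op 1: register job_E */15 -> active={job_E:*/15}
Op 2: register job_F */18 -> active={job_E:*/15, job_F:*/18}
Op 3: unregister job_F -> active={job_E:*/15}
Op 4: register job_B */18 -> active={job_B:*/18, job_E:*/15}
Op 5: register job_E */4 -> active={job_B:*/18, job_E:*/4}
Op 6: register job_F */13 -> active={job_B:*/18, job_E:*/4, job_F:*/13}
Op 7: register job_D */19 -> active={job_B:*/18, job_D:*/19, job_E:*/4, job_F:*/13}
Op 8: unregister job_E -> active={job_B:*/18, job_D:*/19, job_F:*/13}
Op 9: register job_E */13 -> active={job_B:*/18, job_D:*/19, job_E:*/13, job_F:*/13}
Op 10: register job_D */11 -> active={job_B:*/18, job_D:*/11, job_E:*/13, job_F:*/13}
  job_B: interval 18, next fire after T=63 is 72
  job_D: interval 11, next fire after T=63 is 66
  job_E: interval 13, next fire after T=63 is 65
  job_F: interval 13, next fire after T=63 is 65
Earliest = 65, winner (lex tiebreak) = job_E

Answer: job_E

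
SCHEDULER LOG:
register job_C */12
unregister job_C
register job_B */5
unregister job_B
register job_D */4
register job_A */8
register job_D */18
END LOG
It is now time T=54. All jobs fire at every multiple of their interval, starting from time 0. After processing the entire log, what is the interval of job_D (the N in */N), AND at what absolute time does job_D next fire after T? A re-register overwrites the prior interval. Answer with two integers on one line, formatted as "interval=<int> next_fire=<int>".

Op 1: register job_C */12 -> active={job_C:*/12}
Op 2: unregister job_C -> active={}
Op 3: register job_B */5 -> active={job_B:*/5}
Op 4: unregister job_B -> active={}
Op 5: register job_D */4 -> active={job_D:*/4}
Op 6: register job_A */8 -> active={job_A:*/8, job_D:*/4}
Op 7: register job_D */18 -> active={job_A:*/8, job_D:*/18}
Final interval of job_D = 18
Next fire of job_D after T=54: (54//18+1)*18 = 72

Answer: interval=18 next_fire=72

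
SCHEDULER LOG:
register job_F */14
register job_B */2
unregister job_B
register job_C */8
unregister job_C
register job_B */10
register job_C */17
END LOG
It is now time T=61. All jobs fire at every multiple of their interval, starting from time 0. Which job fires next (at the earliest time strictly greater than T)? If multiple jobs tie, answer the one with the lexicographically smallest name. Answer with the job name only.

Answer: job_C

Derivation:
Op 1: register job_F */14 -> active={job_F:*/14}
Op 2: register job_B */2 -> active={job_B:*/2, job_F:*/14}
Op 3: unregister job_B -> active={job_F:*/14}
Op 4: register job_C */8 -> active={job_C:*/8, job_F:*/14}
Op 5: unregister job_C -> active={job_F:*/14}
Op 6: register job_B */10 -> active={job_B:*/10, job_F:*/14}
Op 7: register job_C */17 -> active={job_B:*/10, job_C:*/17, job_F:*/14}
  job_B: interval 10, next fire after T=61 is 70
  job_C: interval 17, next fire after T=61 is 68
  job_F: interval 14, next fire after T=61 is 70
Earliest = 68, winner (lex tiebreak) = job_C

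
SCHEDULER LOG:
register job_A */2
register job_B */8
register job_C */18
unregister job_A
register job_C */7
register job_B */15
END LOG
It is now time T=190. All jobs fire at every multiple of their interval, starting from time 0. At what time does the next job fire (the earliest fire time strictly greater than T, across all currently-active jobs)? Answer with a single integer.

Op 1: register job_A */2 -> active={job_A:*/2}
Op 2: register job_B */8 -> active={job_A:*/2, job_B:*/8}
Op 3: register job_C */18 -> active={job_A:*/2, job_B:*/8, job_C:*/18}
Op 4: unregister job_A -> active={job_B:*/8, job_C:*/18}
Op 5: register job_C */7 -> active={job_B:*/8, job_C:*/7}
Op 6: register job_B */15 -> active={job_B:*/15, job_C:*/7}
  job_B: interval 15, next fire after T=190 is 195
  job_C: interval 7, next fire after T=190 is 196
Earliest fire time = 195 (job job_B)

Answer: 195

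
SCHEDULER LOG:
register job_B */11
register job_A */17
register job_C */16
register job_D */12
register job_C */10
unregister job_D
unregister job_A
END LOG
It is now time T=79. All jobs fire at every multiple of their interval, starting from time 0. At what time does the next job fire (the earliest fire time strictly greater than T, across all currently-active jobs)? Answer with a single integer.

Op 1: register job_B */11 -> active={job_B:*/11}
Op 2: register job_A */17 -> active={job_A:*/17, job_B:*/11}
Op 3: register job_C */16 -> active={job_A:*/17, job_B:*/11, job_C:*/16}
Op 4: register job_D */12 -> active={job_A:*/17, job_B:*/11, job_C:*/16, job_D:*/12}
Op 5: register job_C */10 -> active={job_A:*/17, job_B:*/11, job_C:*/10, job_D:*/12}
Op 6: unregister job_D -> active={job_A:*/17, job_B:*/11, job_C:*/10}
Op 7: unregister job_A -> active={job_B:*/11, job_C:*/10}
  job_B: interval 11, next fire after T=79 is 88
  job_C: interval 10, next fire after T=79 is 80
Earliest fire time = 80 (job job_C)

Answer: 80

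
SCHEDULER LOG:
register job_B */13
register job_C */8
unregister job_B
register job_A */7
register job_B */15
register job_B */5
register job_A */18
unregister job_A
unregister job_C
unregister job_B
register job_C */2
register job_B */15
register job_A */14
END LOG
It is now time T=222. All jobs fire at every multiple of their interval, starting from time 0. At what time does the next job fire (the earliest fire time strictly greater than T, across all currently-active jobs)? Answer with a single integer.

Op 1: register job_B */13 -> active={job_B:*/13}
Op 2: register job_C */8 -> active={job_B:*/13, job_C:*/8}
Op 3: unregister job_B -> active={job_C:*/8}
Op 4: register job_A */7 -> active={job_A:*/7, job_C:*/8}
Op 5: register job_B */15 -> active={job_A:*/7, job_B:*/15, job_C:*/8}
Op 6: register job_B */5 -> active={job_A:*/7, job_B:*/5, job_C:*/8}
Op 7: register job_A */18 -> active={job_A:*/18, job_B:*/5, job_C:*/8}
Op 8: unregister job_A -> active={job_B:*/5, job_C:*/8}
Op 9: unregister job_C -> active={job_B:*/5}
Op 10: unregister job_B -> active={}
Op 11: register job_C */2 -> active={job_C:*/2}
Op 12: register job_B */15 -> active={job_B:*/15, job_C:*/2}
Op 13: register job_A */14 -> active={job_A:*/14, job_B:*/15, job_C:*/2}
  job_A: interval 14, next fire after T=222 is 224
  job_B: interval 15, next fire after T=222 is 225
  job_C: interval 2, next fire after T=222 is 224
Earliest fire time = 224 (job job_A)

Answer: 224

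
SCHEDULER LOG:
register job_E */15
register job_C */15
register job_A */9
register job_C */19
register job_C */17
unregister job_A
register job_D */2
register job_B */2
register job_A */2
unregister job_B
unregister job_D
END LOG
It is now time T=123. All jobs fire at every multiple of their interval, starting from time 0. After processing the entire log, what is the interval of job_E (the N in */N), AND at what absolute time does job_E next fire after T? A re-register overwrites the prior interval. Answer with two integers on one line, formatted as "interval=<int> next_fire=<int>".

Op 1: register job_E */15 -> active={job_E:*/15}
Op 2: register job_C */15 -> active={job_C:*/15, job_E:*/15}
Op 3: register job_A */9 -> active={job_A:*/9, job_C:*/15, job_E:*/15}
Op 4: register job_C */19 -> active={job_A:*/9, job_C:*/19, job_E:*/15}
Op 5: register job_C */17 -> active={job_A:*/9, job_C:*/17, job_E:*/15}
Op 6: unregister job_A -> active={job_C:*/17, job_E:*/15}
Op 7: register job_D */2 -> active={job_C:*/17, job_D:*/2, job_E:*/15}
Op 8: register job_B */2 -> active={job_B:*/2, job_C:*/17, job_D:*/2, job_E:*/15}
Op 9: register job_A */2 -> active={job_A:*/2, job_B:*/2, job_C:*/17, job_D:*/2, job_E:*/15}
Op 10: unregister job_B -> active={job_A:*/2, job_C:*/17, job_D:*/2, job_E:*/15}
Op 11: unregister job_D -> active={job_A:*/2, job_C:*/17, job_E:*/15}
Final interval of job_E = 15
Next fire of job_E after T=123: (123//15+1)*15 = 135

Answer: interval=15 next_fire=135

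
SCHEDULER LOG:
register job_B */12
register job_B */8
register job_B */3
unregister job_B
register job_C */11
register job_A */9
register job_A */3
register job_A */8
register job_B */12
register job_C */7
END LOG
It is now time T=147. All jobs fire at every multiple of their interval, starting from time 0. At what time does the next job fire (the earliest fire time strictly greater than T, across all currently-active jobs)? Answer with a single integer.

Answer: 152

Derivation:
Op 1: register job_B */12 -> active={job_B:*/12}
Op 2: register job_B */8 -> active={job_B:*/8}
Op 3: register job_B */3 -> active={job_B:*/3}
Op 4: unregister job_B -> active={}
Op 5: register job_C */11 -> active={job_C:*/11}
Op 6: register job_A */9 -> active={job_A:*/9, job_C:*/11}
Op 7: register job_A */3 -> active={job_A:*/3, job_C:*/11}
Op 8: register job_A */8 -> active={job_A:*/8, job_C:*/11}
Op 9: register job_B */12 -> active={job_A:*/8, job_B:*/12, job_C:*/11}
Op 10: register job_C */7 -> active={job_A:*/8, job_B:*/12, job_C:*/7}
  job_A: interval 8, next fire after T=147 is 152
  job_B: interval 12, next fire after T=147 is 156
  job_C: interval 7, next fire after T=147 is 154
Earliest fire time = 152 (job job_A)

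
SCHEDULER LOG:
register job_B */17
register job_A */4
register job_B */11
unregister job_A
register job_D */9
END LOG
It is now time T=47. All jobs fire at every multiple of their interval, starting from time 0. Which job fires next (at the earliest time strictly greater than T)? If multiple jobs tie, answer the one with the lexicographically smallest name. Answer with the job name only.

Answer: job_D

Derivation:
Op 1: register job_B */17 -> active={job_B:*/17}
Op 2: register job_A */4 -> active={job_A:*/4, job_B:*/17}
Op 3: register job_B */11 -> active={job_A:*/4, job_B:*/11}
Op 4: unregister job_A -> active={job_B:*/11}
Op 5: register job_D */9 -> active={job_B:*/11, job_D:*/9}
  job_B: interval 11, next fire after T=47 is 55
  job_D: interval 9, next fire after T=47 is 54
Earliest = 54, winner (lex tiebreak) = job_D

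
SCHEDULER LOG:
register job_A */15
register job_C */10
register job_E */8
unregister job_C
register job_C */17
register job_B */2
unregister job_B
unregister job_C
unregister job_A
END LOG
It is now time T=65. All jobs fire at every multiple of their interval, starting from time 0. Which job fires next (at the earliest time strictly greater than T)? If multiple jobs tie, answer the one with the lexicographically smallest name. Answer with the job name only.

Answer: job_E

Derivation:
Op 1: register job_A */15 -> active={job_A:*/15}
Op 2: register job_C */10 -> active={job_A:*/15, job_C:*/10}
Op 3: register job_E */8 -> active={job_A:*/15, job_C:*/10, job_E:*/8}
Op 4: unregister job_C -> active={job_A:*/15, job_E:*/8}
Op 5: register job_C */17 -> active={job_A:*/15, job_C:*/17, job_E:*/8}
Op 6: register job_B */2 -> active={job_A:*/15, job_B:*/2, job_C:*/17, job_E:*/8}
Op 7: unregister job_B -> active={job_A:*/15, job_C:*/17, job_E:*/8}
Op 8: unregister job_C -> active={job_A:*/15, job_E:*/8}
Op 9: unregister job_A -> active={job_E:*/8}
  job_E: interval 8, next fire after T=65 is 72
Earliest = 72, winner (lex tiebreak) = job_E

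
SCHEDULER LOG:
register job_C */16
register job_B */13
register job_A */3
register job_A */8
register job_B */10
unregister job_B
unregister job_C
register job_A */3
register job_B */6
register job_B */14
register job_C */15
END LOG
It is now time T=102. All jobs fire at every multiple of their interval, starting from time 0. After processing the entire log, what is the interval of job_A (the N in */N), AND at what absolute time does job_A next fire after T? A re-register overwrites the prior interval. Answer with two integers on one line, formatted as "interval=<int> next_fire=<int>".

Op 1: register job_C */16 -> active={job_C:*/16}
Op 2: register job_B */13 -> active={job_B:*/13, job_C:*/16}
Op 3: register job_A */3 -> active={job_A:*/3, job_B:*/13, job_C:*/16}
Op 4: register job_A */8 -> active={job_A:*/8, job_B:*/13, job_C:*/16}
Op 5: register job_B */10 -> active={job_A:*/8, job_B:*/10, job_C:*/16}
Op 6: unregister job_B -> active={job_A:*/8, job_C:*/16}
Op 7: unregister job_C -> active={job_A:*/8}
Op 8: register job_A */3 -> active={job_A:*/3}
Op 9: register job_B */6 -> active={job_A:*/3, job_B:*/6}
Op 10: register job_B */14 -> active={job_A:*/3, job_B:*/14}
Op 11: register job_C */15 -> active={job_A:*/3, job_B:*/14, job_C:*/15}
Final interval of job_A = 3
Next fire of job_A after T=102: (102//3+1)*3 = 105

Answer: interval=3 next_fire=105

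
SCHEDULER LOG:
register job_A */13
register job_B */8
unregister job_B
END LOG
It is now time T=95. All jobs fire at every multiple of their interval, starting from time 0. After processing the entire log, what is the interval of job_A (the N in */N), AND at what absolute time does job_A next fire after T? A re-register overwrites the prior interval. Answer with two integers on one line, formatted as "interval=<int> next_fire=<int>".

Answer: interval=13 next_fire=104

Derivation:
Op 1: register job_A */13 -> active={job_A:*/13}
Op 2: register job_B */8 -> active={job_A:*/13, job_B:*/8}
Op 3: unregister job_B -> active={job_A:*/13}
Final interval of job_A = 13
Next fire of job_A after T=95: (95//13+1)*13 = 104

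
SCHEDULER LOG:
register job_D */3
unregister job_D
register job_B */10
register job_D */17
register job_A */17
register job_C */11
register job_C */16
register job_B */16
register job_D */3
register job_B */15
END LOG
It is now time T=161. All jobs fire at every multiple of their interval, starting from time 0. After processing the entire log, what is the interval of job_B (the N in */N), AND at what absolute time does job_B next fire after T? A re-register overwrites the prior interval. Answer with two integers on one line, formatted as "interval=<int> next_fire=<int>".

Answer: interval=15 next_fire=165

Derivation:
Op 1: register job_D */3 -> active={job_D:*/3}
Op 2: unregister job_D -> active={}
Op 3: register job_B */10 -> active={job_B:*/10}
Op 4: register job_D */17 -> active={job_B:*/10, job_D:*/17}
Op 5: register job_A */17 -> active={job_A:*/17, job_B:*/10, job_D:*/17}
Op 6: register job_C */11 -> active={job_A:*/17, job_B:*/10, job_C:*/11, job_D:*/17}
Op 7: register job_C */16 -> active={job_A:*/17, job_B:*/10, job_C:*/16, job_D:*/17}
Op 8: register job_B */16 -> active={job_A:*/17, job_B:*/16, job_C:*/16, job_D:*/17}
Op 9: register job_D */3 -> active={job_A:*/17, job_B:*/16, job_C:*/16, job_D:*/3}
Op 10: register job_B */15 -> active={job_A:*/17, job_B:*/15, job_C:*/16, job_D:*/3}
Final interval of job_B = 15
Next fire of job_B after T=161: (161//15+1)*15 = 165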